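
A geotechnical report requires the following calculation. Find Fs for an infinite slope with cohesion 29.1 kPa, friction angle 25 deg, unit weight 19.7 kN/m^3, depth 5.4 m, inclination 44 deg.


Using Fs = c / (gamma*H*sin(beta)*cos(beta)) + tan(phi)/tan(beta)
Cohesion contribution = 29.1 / (19.7*5.4*sin(44)*cos(44))
Cohesion contribution = 0.547429
Friction contribution = tan(25)/tan(44) = 0.482876
Fs = 0.547429 + 0.482876
Fs = 1.03


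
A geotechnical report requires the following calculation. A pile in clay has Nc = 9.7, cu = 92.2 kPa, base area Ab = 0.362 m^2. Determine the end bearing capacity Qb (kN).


Using Qb = Nc * cu * Ab
Qb = 9.7 * 92.2 * 0.362
Qb = 323.75 kN


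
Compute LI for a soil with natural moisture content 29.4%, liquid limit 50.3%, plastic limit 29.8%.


First compute the plasticity index:
PI = LL - PL = 50.3 - 29.8 = 20.5
Then compute the liquidity index:
LI = (w - PL) / PI
LI = (29.4 - 29.8) / 20.5
LI = -0.02


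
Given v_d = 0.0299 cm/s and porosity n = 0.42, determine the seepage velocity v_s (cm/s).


Result: 0.07119 cm/s

Derivation:
Using v_s = v_d / n
v_s = 0.0299 / 0.42
v_s = 0.07119 cm/s


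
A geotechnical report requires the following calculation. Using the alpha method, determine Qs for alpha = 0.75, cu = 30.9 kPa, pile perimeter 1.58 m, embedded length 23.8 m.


Using Qs = alpha * cu * perimeter * L
Qs = 0.75 * 30.9 * 1.58 * 23.8
Qs = 871.47 kN


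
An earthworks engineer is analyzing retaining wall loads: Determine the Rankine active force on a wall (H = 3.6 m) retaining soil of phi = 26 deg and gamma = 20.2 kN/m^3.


Result: 51.11 kN/m

Derivation:
Compute active earth pressure coefficient:
Ka = tan^2(45 - phi/2) = tan^2(32.0) = 0.390462
Compute active force:
Pa = 0.5 * Ka * gamma * H^2
Pa = 0.5 * 0.390462 * 20.2 * 3.6^2
Pa = 51.11 kN/m


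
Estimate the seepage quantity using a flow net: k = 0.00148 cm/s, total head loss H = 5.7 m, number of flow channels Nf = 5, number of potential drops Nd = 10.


Convert k to m/s for unit consistency with H:
k = 0.00148 cm/s = 0.00148 / 100 m/s = 1.48e-05 m/s
Using q = k * H * Nf / Nd
Nf / Nd = 5 / 10 = 0.5
q = 1.48e-05 * 5.7 * 0.5
q = 4.218e-05 m^3/s per m


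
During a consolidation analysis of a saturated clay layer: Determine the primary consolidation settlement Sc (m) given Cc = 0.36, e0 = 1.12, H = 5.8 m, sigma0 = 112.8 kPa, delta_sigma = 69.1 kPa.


Using Sc = Cc * H / (1 + e0) * log10((sigma0 + delta_sigma) / sigma0)
Stress ratio = (112.8 + 69.1) / 112.8 = 1.61259
log10(1.61259) = 0.207524
Cc * H / (1 + e0) = 0.36 * 5.8 / (1 + 1.12) = 0.984906
Sc = 0.984906 * 0.207524
Sc = 0.2044 m


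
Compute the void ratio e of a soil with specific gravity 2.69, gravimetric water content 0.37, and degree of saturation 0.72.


Using the relation e = Gs * w / S
e = 2.69 * 0.37 / 0.72
e = 1.3824


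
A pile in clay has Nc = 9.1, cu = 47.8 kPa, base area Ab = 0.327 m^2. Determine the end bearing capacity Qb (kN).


Using Qb = Nc * cu * Ab
Qb = 9.1 * 47.8 * 0.327
Qb = 142.24 kN


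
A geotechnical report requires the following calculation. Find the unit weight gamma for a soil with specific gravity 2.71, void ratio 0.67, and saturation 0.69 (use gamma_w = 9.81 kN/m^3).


Result: 18.635 kN/m^3

Derivation:
Using gamma = gamma_w * (Gs + S*e) / (1 + e)
Numerator: Gs + S*e = 2.71 + 0.69*0.67 = 3.1723
Denominator: 1 + e = 1 + 0.67 = 1.67
gamma = 9.81 * 3.1723 / 1.67
gamma = 18.635 kN/m^3


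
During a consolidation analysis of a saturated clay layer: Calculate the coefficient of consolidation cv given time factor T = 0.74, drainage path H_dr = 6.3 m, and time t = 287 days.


Using cv = T * H_dr^2 / t
H_dr^2 = 6.3^2 = 39.69
cv = 0.74 * 39.69 / 287
cv = 0.10234 m^2/day


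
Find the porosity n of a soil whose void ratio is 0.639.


Result: 0.3899

Derivation:
Using the relation n = e / (1 + e)
n = 0.639 / (1 + 0.639)
n = 0.639 / 1.639
n = 0.3899


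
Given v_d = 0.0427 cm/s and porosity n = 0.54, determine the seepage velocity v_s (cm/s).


Using v_s = v_d / n
v_s = 0.0427 / 0.54
v_s = 0.07907 cm/s


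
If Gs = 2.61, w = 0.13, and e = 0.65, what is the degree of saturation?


Using S = Gs * w / e
S = 2.61 * 0.13 / 0.65
S = 0.522


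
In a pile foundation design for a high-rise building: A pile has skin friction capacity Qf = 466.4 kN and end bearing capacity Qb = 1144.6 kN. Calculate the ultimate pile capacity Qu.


Result: 1611.0 kN

Derivation:
Using Qu = Qf + Qb
Qu = 466.4 + 1144.6
Qu = 1611.0 kN


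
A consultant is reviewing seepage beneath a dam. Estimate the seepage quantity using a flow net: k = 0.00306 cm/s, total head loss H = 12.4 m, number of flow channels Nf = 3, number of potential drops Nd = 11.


Result: 0.0001035 m^3/s per m

Derivation:
Convert k to m/s for unit consistency with H:
k = 0.00306 cm/s = 0.00306 / 100 m/s = 3.06e-05 m/s
Using q = k * H * Nf / Nd
Nf / Nd = 3 / 11 = 0.2727
q = 3.06e-05 * 12.4 * 0.2727
q = 0.0001035 m^3/s per m


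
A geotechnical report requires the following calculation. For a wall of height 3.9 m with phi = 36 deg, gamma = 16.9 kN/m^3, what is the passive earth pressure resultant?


Compute passive earth pressure coefficient:
Kp = tan^2(45 + phi/2) = tan^2(63.0) = 3.85184
Compute passive force:
Pp = 0.5 * Kp * gamma * H^2
Pp = 0.5 * 3.85184 * 16.9 * 3.9^2
Pp = 495.06 kN/m


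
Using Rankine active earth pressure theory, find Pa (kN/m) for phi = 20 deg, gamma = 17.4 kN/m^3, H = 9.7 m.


Result: 401.34 kN/m

Derivation:
Compute active earth pressure coefficient:
Ka = tan^2(45 - phi/2) = tan^2(35.0) = 0.490291
Compute active force:
Pa = 0.5 * Ka * gamma * H^2
Pa = 0.5 * 0.490291 * 17.4 * 9.7^2
Pa = 401.34 kN/m


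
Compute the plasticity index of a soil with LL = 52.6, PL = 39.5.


Using PI = LL - PL
PI = 52.6 - 39.5
PI = 13.1


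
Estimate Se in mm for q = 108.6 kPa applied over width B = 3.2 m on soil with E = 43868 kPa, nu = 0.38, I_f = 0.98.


Result: 6.642 mm

Derivation:
Using Se = q * B * (1 - nu^2) * I_f / E
1 - nu^2 = 1 - 0.38^2 = 0.8556
Se = 108.6 * 3.2 * 0.8556 * 0.98 / 43868
Se = 0.006642 m
Convert to mm: Se = 0.006642 * 1000 = 6.642 mm


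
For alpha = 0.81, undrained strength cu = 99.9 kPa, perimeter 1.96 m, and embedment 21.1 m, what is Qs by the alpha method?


Result: 3346.49 kN

Derivation:
Using Qs = alpha * cu * perimeter * L
Qs = 0.81 * 99.9 * 1.96 * 21.1
Qs = 3346.49 kN


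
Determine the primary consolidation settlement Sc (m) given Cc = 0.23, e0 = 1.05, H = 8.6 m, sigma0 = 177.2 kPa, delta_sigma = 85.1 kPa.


Using Sc = Cc * H / (1 + e0) * log10((sigma0 + delta_sigma) / sigma0)
Stress ratio = (177.2 + 85.1) / 177.2 = 1.48025
log10(1.48025) = 0.170335
Cc * H / (1 + e0) = 0.23 * 8.6 / (1 + 1.05) = 0.964878
Sc = 0.964878 * 0.170335
Sc = 0.1644 m


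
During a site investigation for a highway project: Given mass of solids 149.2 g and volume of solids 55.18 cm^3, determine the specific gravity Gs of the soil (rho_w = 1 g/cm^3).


Using Gs = m_s / (V_s * rho_w)
Since rho_w = 1 g/cm^3:
Gs = 149.2 / 55.18
Gs = 2.704


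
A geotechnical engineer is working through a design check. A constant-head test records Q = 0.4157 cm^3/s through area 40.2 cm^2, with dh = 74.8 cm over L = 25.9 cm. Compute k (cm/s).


Result: 0.003581 cm/s

Derivation:
Compute hydraulic gradient:
i = dh / L = 74.8 / 25.9 = 2.88803
Then apply Darcy's law:
k = Q / (A * i)
k = 0.4157 / (40.2 * 2.88803)
k = 0.4157 / 116.099
k = 0.003581 cm/s


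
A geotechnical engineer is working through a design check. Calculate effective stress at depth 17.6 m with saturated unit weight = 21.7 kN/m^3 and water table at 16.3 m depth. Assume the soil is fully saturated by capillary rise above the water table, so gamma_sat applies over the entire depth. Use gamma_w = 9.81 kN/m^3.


Total stress = gamma_sat * depth
sigma = 21.7 * 17.6 = 381.92 kPa
Pore water pressure u = gamma_w * (depth - d_wt)
u = 9.81 * (17.6 - 16.3) = 12.753 kPa
Effective stress = sigma - u
sigma' = 381.92 - 12.753 = 369.17 kPa


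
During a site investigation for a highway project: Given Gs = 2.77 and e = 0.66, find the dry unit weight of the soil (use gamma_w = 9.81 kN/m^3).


Using gamma_d = Gs * gamma_w / (1 + e)
gamma_d = 2.77 * 9.81 / (1 + 0.66)
gamma_d = 2.77 * 9.81 / 1.66
gamma_d = 16.37 kN/m^3


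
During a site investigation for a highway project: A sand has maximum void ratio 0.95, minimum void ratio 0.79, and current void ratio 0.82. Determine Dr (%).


Result: 81.25 %

Derivation:
Using Dr = (e_max - e) / (e_max - e_min) * 100
e_max - e = 0.95 - 0.82 = 0.13
e_max - e_min = 0.95 - 0.79 = 0.16
Dr = 0.13 / 0.16 * 100
Dr = 81.25 %


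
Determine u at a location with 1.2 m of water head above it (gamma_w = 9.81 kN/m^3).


Result: 11.77 kPa

Derivation:
Using u = gamma_w * h_w
u = 9.81 * 1.2
u = 11.77 kPa


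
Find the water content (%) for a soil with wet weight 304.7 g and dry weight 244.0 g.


Using w = (m_wet - m_dry) / m_dry * 100
m_wet - m_dry = 304.7 - 244.0 = 60.7 g
w = 60.7 / 244.0 * 100
w = 24.88 %


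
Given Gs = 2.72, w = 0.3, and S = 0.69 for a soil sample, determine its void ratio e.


Using the relation e = Gs * w / S
e = 2.72 * 0.3 / 0.69
e = 1.1826


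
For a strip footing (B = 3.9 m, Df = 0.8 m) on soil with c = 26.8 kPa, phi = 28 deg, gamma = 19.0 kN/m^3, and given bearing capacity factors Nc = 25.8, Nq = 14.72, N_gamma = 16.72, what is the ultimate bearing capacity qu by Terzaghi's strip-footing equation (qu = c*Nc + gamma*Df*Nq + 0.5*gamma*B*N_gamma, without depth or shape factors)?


Compute qu = c*Nc + gamma*Df*Nq + 0.5*gamma*B*N_gamma
Term 1: 26.8 * 25.8 = 691.44
Term 2: 19.0 * 0.8 * 14.72 = 223.744
Term 3: 0.5 * 19.0 * 3.9 * 16.72 = 619.476
qu = 691.44 + 223.744 + 619.476
qu = 1534.66 kPa


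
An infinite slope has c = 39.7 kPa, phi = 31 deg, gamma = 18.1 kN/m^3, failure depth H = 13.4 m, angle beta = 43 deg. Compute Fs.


Using Fs = c / (gamma*H*sin(beta)*cos(beta)) + tan(phi)/tan(beta)
Cohesion contribution = 39.7 / (18.1*13.4*sin(43)*cos(43))
Cohesion contribution = 0.328168
Friction contribution = tan(31)/tan(43) = 0.644344
Fs = 0.328168 + 0.644344
Fs = 0.973


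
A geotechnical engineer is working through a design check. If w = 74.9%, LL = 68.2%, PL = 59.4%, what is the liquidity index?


First compute the plasticity index:
PI = LL - PL = 68.2 - 59.4 = 8.8
Then compute the liquidity index:
LI = (w - PL) / PI
LI = (74.9 - 59.4) / 8.8
LI = 1.761


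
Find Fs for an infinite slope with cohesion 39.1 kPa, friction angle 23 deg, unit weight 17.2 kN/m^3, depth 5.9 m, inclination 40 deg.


Result: 1.288

Derivation:
Using Fs = c / (gamma*H*sin(beta)*cos(beta)) + tan(phi)/tan(beta)
Cohesion contribution = 39.1 / (17.2*5.9*sin(40)*cos(40))
Cohesion contribution = 0.782483
Friction contribution = tan(23)/tan(40) = 0.505869
Fs = 0.782483 + 0.505869
Fs = 1.288


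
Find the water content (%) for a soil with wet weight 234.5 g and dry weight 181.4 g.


Using w = (m_wet - m_dry) / m_dry * 100
m_wet - m_dry = 234.5 - 181.4 = 53.1 g
w = 53.1 / 181.4 * 100
w = 29.27 %


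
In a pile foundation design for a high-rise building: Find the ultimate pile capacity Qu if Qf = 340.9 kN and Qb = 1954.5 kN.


Result: 2295.4 kN

Derivation:
Using Qu = Qf + Qb
Qu = 340.9 + 1954.5
Qu = 2295.4 kN


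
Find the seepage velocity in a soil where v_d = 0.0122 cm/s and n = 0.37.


Result: 0.03297 cm/s

Derivation:
Using v_s = v_d / n
v_s = 0.0122 / 0.37
v_s = 0.03297 cm/s


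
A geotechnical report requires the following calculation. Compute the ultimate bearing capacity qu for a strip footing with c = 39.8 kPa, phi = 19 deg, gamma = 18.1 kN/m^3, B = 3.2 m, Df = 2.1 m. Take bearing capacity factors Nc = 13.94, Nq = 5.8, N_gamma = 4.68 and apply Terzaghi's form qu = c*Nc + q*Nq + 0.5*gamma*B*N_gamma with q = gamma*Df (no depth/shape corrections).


Compute qu = c*Nc + gamma*Df*Nq + 0.5*gamma*B*N_gamma
Term 1: 39.8 * 13.94 = 554.812
Term 2: 18.1 * 2.1 * 5.8 = 220.458
Term 3: 0.5 * 18.1 * 3.2 * 4.68 = 135.5328
qu = 554.812 + 220.458 + 135.5328
qu = 910.8 kPa


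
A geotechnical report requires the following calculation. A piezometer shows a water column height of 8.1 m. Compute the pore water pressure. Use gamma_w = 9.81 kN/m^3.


Using u = gamma_w * h_w
u = 9.81 * 8.1
u = 79.46 kPa


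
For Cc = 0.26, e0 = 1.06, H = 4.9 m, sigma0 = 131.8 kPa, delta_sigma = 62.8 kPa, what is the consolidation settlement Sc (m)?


Result: 0.1047 m

Derivation:
Using Sc = Cc * H / (1 + e0) * log10((sigma0 + delta_sigma) / sigma0)
Stress ratio = (131.8 + 62.8) / 131.8 = 1.47648
log10(1.47648) = 0.169227
Cc * H / (1 + e0) = 0.26 * 4.9 / (1 + 1.06) = 0.618447
Sc = 0.618447 * 0.169227
Sc = 0.1047 m


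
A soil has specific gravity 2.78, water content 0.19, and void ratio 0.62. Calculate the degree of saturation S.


Result: 0.8519

Derivation:
Using S = Gs * w / e
S = 2.78 * 0.19 / 0.62
S = 0.8519


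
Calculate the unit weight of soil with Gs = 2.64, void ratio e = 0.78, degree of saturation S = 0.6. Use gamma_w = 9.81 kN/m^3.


Using gamma = gamma_w * (Gs + S*e) / (1 + e)
Numerator: Gs + S*e = 2.64 + 0.6*0.78 = 3.108
Denominator: 1 + e = 1 + 0.78 = 1.78
gamma = 9.81 * 3.108 / 1.78
gamma = 17.129 kN/m^3


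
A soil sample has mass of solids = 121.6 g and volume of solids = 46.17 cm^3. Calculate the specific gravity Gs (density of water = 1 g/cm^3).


Using Gs = m_s / (V_s * rho_w)
Since rho_w = 1 g/cm^3:
Gs = 121.6 / 46.17
Gs = 2.634


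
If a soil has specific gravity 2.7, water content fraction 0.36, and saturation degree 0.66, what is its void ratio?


Using the relation e = Gs * w / S
e = 2.7 * 0.36 / 0.66
e = 1.4727


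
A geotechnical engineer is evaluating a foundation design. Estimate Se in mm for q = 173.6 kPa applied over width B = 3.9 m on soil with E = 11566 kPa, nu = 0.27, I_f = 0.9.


Using Se = q * B * (1 - nu^2) * I_f / E
1 - nu^2 = 1 - 0.27^2 = 0.9271
Se = 173.6 * 3.9 * 0.9271 * 0.9 / 11566
Se = 0.048843 m
Convert to mm: Se = 0.048843 * 1000 = 48.843 mm


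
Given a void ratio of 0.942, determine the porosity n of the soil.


Result: 0.4851

Derivation:
Using the relation n = e / (1 + e)
n = 0.942 / (1 + 0.942)
n = 0.942 / 1.942
n = 0.4851


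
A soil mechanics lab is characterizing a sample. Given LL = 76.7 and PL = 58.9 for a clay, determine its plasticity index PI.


Result: 17.8

Derivation:
Using PI = LL - PL
PI = 76.7 - 58.9
PI = 17.8


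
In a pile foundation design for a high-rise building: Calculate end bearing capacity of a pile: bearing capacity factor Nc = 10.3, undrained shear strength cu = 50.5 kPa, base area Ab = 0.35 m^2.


Using Qb = Nc * cu * Ab
Qb = 10.3 * 50.5 * 0.35
Qb = 182.05 kN


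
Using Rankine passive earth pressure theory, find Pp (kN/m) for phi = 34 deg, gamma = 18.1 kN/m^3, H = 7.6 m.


Compute passive earth pressure coefficient:
Kp = tan^2(45 + phi/2) = tan^2(62.0) = 3.537132
Compute passive force:
Pp = 0.5 * Kp * gamma * H^2
Pp = 0.5 * 3.537132 * 18.1 * 7.6^2
Pp = 1848.96 kN/m


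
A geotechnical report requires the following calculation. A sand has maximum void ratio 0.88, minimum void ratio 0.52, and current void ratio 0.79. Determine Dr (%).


Using Dr = (e_max - e) / (e_max - e_min) * 100
e_max - e = 0.88 - 0.79 = 0.09
e_max - e_min = 0.88 - 0.52 = 0.36
Dr = 0.09 / 0.36 * 100
Dr = 25.0 %


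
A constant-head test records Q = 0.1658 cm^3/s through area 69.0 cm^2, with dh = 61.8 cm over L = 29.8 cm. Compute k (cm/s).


Result: 0.001159 cm/s

Derivation:
Compute hydraulic gradient:
i = dh / L = 61.8 / 29.8 = 2.07383
Then apply Darcy's law:
k = Q / (A * i)
k = 0.1658 / (69.0 * 2.07383)
k = 0.1658 / 143.094
k = 0.001159 cm/s


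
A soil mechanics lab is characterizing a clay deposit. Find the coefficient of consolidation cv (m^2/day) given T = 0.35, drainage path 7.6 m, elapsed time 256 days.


Result: 0.07897 m^2/day

Derivation:
Using cv = T * H_dr^2 / t
H_dr^2 = 7.6^2 = 57.76
cv = 0.35 * 57.76 / 256
cv = 0.07897 m^2/day


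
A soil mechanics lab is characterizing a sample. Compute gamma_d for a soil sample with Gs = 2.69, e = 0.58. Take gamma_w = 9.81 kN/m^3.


Using gamma_d = Gs * gamma_w / (1 + e)
gamma_d = 2.69 * 9.81 / (1 + 0.58)
gamma_d = 2.69 * 9.81 / 1.58
gamma_d = 16.702 kN/m^3


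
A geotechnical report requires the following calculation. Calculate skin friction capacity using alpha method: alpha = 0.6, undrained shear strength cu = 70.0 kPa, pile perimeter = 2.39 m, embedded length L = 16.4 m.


Result: 1646.23 kN

Derivation:
Using Qs = alpha * cu * perimeter * L
Qs = 0.6 * 70.0 * 2.39 * 16.4
Qs = 1646.23 kN


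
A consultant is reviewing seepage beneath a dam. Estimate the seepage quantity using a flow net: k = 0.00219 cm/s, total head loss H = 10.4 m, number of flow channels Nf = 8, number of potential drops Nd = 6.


Convert k to m/s for unit consistency with H:
k = 0.00219 cm/s = 0.00219 / 100 m/s = 2.19e-05 m/s
Using q = k * H * Nf / Nd
Nf / Nd = 8 / 6 = 1.3333
q = 2.19e-05 * 10.4 * 1.3333
q = 0.0003037 m^3/s per m


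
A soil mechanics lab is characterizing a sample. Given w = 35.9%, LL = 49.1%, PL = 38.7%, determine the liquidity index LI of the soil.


Result: -0.269

Derivation:
First compute the plasticity index:
PI = LL - PL = 49.1 - 38.7 = 10.4
Then compute the liquidity index:
LI = (w - PL) / PI
LI = (35.9 - 38.7) / 10.4
LI = -0.269


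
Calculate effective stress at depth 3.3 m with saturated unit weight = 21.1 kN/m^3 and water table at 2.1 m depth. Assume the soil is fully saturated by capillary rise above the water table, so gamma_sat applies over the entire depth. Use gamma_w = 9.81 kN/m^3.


Total stress = gamma_sat * depth
sigma = 21.1 * 3.3 = 69.63 kPa
Pore water pressure u = gamma_w * (depth - d_wt)
u = 9.81 * (3.3 - 2.1) = 11.772 kPa
Effective stress = sigma - u
sigma' = 69.63 - 11.772 = 57.86 kPa


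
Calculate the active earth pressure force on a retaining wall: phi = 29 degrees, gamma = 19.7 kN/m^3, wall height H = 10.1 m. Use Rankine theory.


Compute active earth pressure coefficient:
Ka = tan^2(45 - phi/2) = tan^2(30.5) = 0.346974
Compute active force:
Pa = 0.5 * Ka * gamma * H^2
Pa = 0.5 * 0.346974 * 19.7 * 10.1^2
Pa = 348.64 kN/m


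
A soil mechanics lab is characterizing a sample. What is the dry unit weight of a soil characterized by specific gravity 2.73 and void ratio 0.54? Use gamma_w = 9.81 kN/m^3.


Using gamma_d = Gs * gamma_w / (1 + e)
gamma_d = 2.73 * 9.81 / (1 + 0.54)
gamma_d = 2.73 * 9.81 / 1.54
gamma_d = 17.39 kN/m^3


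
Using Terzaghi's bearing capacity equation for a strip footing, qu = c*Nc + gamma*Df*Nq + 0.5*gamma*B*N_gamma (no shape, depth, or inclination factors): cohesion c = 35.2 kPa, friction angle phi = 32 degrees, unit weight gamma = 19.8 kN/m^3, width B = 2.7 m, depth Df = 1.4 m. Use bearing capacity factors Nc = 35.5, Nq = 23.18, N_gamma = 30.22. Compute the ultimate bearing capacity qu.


Result: 2699.93 kPa

Derivation:
Compute qu = c*Nc + gamma*Df*Nq + 0.5*gamma*B*N_gamma
Term 1: 35.2 * 35.5 = 1249.6
Term 2: 19.8 * 1.4 * 23.18 = 642.5496
Term 3: 0.5 * 19.8 * 2.7 * 30.22 = 807.7806
qu = 1249.6 + 642.5496 + 807.7806
qu = 2699.93 kPa


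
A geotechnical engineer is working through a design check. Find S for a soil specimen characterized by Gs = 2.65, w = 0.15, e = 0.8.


Using S = Gs * w / e
S = 2.65 * 0.15 / 0.8
S = 0.4969


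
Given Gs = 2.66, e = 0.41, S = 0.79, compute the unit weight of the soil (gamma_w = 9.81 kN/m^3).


Using gamma = gamma_w * (Gs + S*e) / (1 + e)
Numerator: Gs + S*e = 2.66 + 0.79*0.41 = 2.9839
Denominator: 1 + e = 1 + 0.41 = 1.41
gamma = 9.81 * 2.9839 / 1.41
gamma = 20.76 kN/m^3


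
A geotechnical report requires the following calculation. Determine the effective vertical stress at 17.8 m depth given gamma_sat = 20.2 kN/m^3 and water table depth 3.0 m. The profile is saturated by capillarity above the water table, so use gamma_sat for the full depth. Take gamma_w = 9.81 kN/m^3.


Total stress = gamma_sat * depth
sigma = 20.2 * 17.8 = 359.56 kPa
Pore water pressure u = gamma_w * (depth - d_wt)
u = 9.81 * (17.8 - 3.0) = 145.188 kPa
Effective stress = sigma - u
sigma' = 359.56 - 145.188 = 214.37 kPa


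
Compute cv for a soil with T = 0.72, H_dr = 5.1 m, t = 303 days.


Using cv = T * H_dr^2 / t
H_dr^2 = 5.1^2 = 26.01
cv = 0.72 * 26.01 / 303
cv = 0.06181 m^2/day


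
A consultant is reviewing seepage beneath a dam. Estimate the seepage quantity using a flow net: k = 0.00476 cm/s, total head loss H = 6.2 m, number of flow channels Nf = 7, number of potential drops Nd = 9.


Convert k to m/s for unit consistency with H:
k = 0.00476 cm/s = 0.00476 / 100 m/s = 4.76e-05 m/s
Using q = k * H * Nf / Nd
Nf / Nd = 7 / 9 = 0.7778
q = 4.76e-05 * 6.2 * 0.7778
q = 0.0002295 m^3/s per m


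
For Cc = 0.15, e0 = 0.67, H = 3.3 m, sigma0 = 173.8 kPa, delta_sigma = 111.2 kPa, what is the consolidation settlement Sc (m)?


Result: 0.0637 m

Derivation:
Using Sc = Cc * H / (1 + e0) * log10((sigma0 + delta_sigma) / sigma0)
Stress ratio = (173.8 + 111.2) / 173.8 = 1.63982
log10(1.63982) = 0.214795
Cc * H / (1 + e0) = 0.15 * 3.3 / (1 + 0.67) = 0.296407
Sc = 0.296407 * 0.214795
Sc = 0.0637 m


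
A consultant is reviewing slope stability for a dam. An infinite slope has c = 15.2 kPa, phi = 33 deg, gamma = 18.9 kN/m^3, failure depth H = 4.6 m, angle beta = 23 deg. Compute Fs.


Result: 2.016

Derivation:
Using Fs = c / (gamma*H*sin(beta)*cos(beta)) + tan(phi)/tan(beta)
Cohesion contribution = 15.2 / (18.9*4.6*sin(23)*cos(23))
Cohesion contribution = 0.486094
Friction contribution = tan(33)/tan(23) = 1.52991
Fs = 0.486094 + 1.52991
Fs = 2.016


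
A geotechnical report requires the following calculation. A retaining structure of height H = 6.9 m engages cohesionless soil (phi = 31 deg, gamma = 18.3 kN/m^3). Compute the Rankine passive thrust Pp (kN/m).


Result: 1360.93 kN/m

Derivation:
Compute passive earth pressure coefficient:
Kp = tan^2(45 + phi/2) = tan^2(60.5) = 3.124035
Compute passive force:
Pp = 0.5 * Kp * gamma * H^2
Pp = 0.5 * 3.124035 * 18.3 * 6.9^2
Pp = 1360.93 kN/m


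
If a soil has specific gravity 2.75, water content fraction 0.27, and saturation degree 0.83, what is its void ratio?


Result: 0.8946

Derivation:
Using the relation e = Gs * w / S
e = 2.75 * 0.27 / 0.83
e = 0.8946


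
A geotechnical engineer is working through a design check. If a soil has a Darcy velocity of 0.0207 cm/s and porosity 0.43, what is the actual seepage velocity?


Using v_s = v_d / n
v_s = 0.0207 / 0.43
v_s = 0.04814 cm/s


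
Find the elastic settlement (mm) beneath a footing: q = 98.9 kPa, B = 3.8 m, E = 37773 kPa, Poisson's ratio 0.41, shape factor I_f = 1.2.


Using Se = q * B * (1 - nu^2) * I_f / E
1 - nu^2 = 1 - 0.41^2 = 0.8319
Se = 98.9 * 3.8 * 0.8319 * 1.2 / 37773
Se = 0.009932 m
Convert to mm: Se = 0.009932 * 1000 = 9.932 mm


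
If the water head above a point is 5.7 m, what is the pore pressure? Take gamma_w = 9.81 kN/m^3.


Result: 55.92 kPa

Derivation:
Using u = gamma_w * h_w
u = 9.81 * 5.7
u = 55.92 kPa


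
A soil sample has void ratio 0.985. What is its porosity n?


Result: 0.4962

Derivation:
Using the relation n = e / (1 + e)
n = 0.985 / (1 + 0.985)
n = 0.985 / 1.985
n = 0.4962


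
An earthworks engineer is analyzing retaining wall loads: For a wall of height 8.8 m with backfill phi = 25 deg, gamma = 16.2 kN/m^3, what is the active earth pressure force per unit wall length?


Compute active earth pressure coefficient:
Ka = tan^2(45 - phi/2) = tan^2(32.5) = 0.405859
Compute active force:
Pa = 0.5 * Ka * gamma * H^2
Pa = 0.5 * 0.405859 * 16.2 * 8.8^2
Pa = 254.58 kN/m


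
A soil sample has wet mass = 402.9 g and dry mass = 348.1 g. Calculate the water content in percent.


Result: 15.74 %

Derivation:
Using w = (m_wet - m_dry) / m_dry * 100
m_wet - m_dry = 402.9 - 348.1 = 54.8 g
w = 54.8 / 348.1 * 100
w = 15.74 %


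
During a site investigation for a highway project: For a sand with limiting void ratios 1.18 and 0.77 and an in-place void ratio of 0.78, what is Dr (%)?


Result: 97.56 %

Derivation:
Using Dr = (e_max - e) / (e_max - e_min) * 100
e_max - e = 1.18 - 0.78 = 0.4
e_max - e_min = 1.18 - 0.77 = 0.41
Dr = 0.4 / 0.41 * 100
Dr = 97.56 %


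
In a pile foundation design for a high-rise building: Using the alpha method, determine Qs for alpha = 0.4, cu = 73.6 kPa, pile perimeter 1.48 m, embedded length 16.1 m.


Using Qs = alpha * cu * perimeter * L
Qs = 0.4 * 73.6 * 1.48 * 16.1
Qs = 701.5 kN


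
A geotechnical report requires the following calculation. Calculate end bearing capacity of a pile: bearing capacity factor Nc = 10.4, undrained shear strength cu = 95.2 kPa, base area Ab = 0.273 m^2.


Result: 270.29 kN

Derivation:
Using Qb = Nc * cu * Ab
Qb = 10.4 * 95.2 * 0.273
Qb = 270.29 kN


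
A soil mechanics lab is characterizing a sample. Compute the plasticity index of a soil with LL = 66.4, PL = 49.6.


Result: 16.8

Derivation:
Using PI = LL - PL
PI = 66.4 - 49.6
PI = 16.8


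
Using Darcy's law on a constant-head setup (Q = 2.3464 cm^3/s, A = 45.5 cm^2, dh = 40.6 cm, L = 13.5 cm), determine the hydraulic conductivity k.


Result: 0.017147 cm/s

Derivation:
Compute hydraulic gradient:
i = dh / L = 40.6 / 13.5 = 3.00741
Then apply Darcy's law:
k = Q / (A * i)
k = 2.3464 / (45.5 * 3.00741)
k = 2.3464 / 136.837
k = 0.017147 cm/s


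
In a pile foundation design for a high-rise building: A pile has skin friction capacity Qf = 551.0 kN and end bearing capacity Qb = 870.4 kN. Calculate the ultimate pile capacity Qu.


Using Qu = Qf + Qb
Qu = 551.0 + 870.4
Qu = 1421.4 kN


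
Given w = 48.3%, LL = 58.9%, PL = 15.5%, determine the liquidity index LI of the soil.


Result: 0.756

Derivation:
First compute the plasticity index:
PI = LL - PL = 58.9 - 15.5 = 43.4
Then compute the liquidity index:
LI = (w - PL) / PI
LI = (48.3 - 15.5) / 43.4
LI = 0.756


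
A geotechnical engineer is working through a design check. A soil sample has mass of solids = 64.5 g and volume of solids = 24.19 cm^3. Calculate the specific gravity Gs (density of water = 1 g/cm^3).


Result: 2.666

Derivation:
Using Gs = m_s / (V_s * rho_w)
Since rho_w = 1 g/cm^3:
Gs = 64.5 / 24.19
Gs = 2.666


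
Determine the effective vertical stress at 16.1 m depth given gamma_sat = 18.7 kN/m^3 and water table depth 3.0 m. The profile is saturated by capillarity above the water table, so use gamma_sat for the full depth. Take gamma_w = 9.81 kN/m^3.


Total stress = gamma_sat * depth
sigma = 18.7 * 16.1 = 301.07 kPa
Pore water pressure u = gamma_w * (depth - d_wt)
u = 9.81 * (16.1 - 3.0) = 128.511 kPa
Effective stress = sigma - u
sigma' = 301.07 - 128.511 = 172.56 kPa


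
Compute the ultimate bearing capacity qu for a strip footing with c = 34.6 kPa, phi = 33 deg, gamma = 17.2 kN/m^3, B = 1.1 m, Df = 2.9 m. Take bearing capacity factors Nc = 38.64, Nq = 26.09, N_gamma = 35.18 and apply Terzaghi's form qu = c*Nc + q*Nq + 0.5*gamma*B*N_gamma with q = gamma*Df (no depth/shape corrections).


Compute qu = c*Nc + gamma*Df*Nq + 0.5*gamma*B*N_gamma
Term 1: 34.6 * 38.64 = 1336.944
Term 2: 17.2 * 2.9 * 26.09 = 1301.3692
Term 3: 0.5 * 17.2 * 1.1 * 35.18 = 332.8028
qu = 1336.944 + 1301.3692 + 332.8028
qu = 2971.12 kPa


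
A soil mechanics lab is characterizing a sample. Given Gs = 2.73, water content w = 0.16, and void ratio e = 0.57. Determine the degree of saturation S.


Using S = Gs * w / e
S = 2.73 * 0.16 / 0.57
S = 0.7663


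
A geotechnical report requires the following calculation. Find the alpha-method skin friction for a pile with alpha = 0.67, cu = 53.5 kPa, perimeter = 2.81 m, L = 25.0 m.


Using Qs = alpha * cu * perimeter * L
Qs = 0.67 * 53.5 * 2.81 * 25.0
Qs = 2518.11 kN


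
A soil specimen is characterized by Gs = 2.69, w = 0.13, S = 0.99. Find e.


Result: 0.3532

Derivation:
Using the relation e = Gs * w / S
e = 2.69 * 0.13 / 0.99
e = 0.3532


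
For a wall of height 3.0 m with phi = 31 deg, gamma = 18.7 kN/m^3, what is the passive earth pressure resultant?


Compute passive earth pressure coefficient:
Kp = tan^2(45 + phi/2) = tan^2(60.5) = 3.124035
Compute passive force:
Pp = 0.5 * Kp * gamma * H^2
Pp = 0.5 * 3.124035 * 18.7 * 3.0^2
Pp = 262.89 kN/m


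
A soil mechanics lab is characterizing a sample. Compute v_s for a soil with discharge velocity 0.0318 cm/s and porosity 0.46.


Using v_s = v_d / n
v_s = 0.0318 / 0.46
v_s = 0.06913 cm/s


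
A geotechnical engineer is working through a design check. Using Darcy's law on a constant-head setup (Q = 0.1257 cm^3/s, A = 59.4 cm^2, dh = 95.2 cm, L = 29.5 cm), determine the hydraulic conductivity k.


Compute hydraulic gradient:
i = dh / L = 95.2 / 29.5 = 3.22712
Then apply Darcy's law:
k = Q / (A * i)
k = 0.1257 / (59.4 * 3.22712)
k = 0.1257 / 191.691
k = 0.000656 cm/s


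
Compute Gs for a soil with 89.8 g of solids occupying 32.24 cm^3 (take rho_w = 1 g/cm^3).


Result: 2.785

Derivation:
Using Gs = m_s / (V_s * rho_w)
Since rho_w = 1 g/cm^3:
Gs = 89.8 / 32.24
Gs = 2.785


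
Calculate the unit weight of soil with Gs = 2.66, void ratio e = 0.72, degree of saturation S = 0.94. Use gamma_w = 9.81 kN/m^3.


Result: 19.031 kN/m^3

Derivation:
Using gamma = gamma_w * (Gs + S*e) / (1 + e)
Numerator: Gs + S*e = 2.66 + 0.94*0.72 = 3.3368
Denominator: 1 + e = 1 + 0.72 = 1.72
gamma = 9.81 * 3.3368 / 1.72
gamma = 19.031 kN/m^3


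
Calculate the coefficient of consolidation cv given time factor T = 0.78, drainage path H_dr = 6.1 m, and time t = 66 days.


Result: 0.43975 m^2/day

Derivation:
Using cv = T * H_dr^2 / t
H_dr^2 = 6.1^2 = 37.21
cv = 0.78 * 37.21 / 66
cv = 0.43975 m^2/day


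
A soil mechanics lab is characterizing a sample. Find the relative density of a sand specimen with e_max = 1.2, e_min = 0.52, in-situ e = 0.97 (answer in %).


Result: 33.82 %

Derivation:
Using Dr = (e_max - e) / (e_max - e_min) * 100
e_max - e = 1.2 - 0.97 = 0.23
e_max - e_min = 1.2 - 0.52 = 0.68
Dr = 0.23 / 0.68 * 100
Dr = 33.82 %


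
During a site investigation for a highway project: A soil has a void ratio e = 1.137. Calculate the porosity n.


Result: 0.5321

Derivation:
Using the relation n = e / (1 + e)
n = 1.137 / (1 + 1.137)
n = 1.137 / 2.137
n = 0.5321


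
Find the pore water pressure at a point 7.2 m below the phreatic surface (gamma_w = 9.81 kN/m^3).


Using u = gamma_w * h_w
u = 9.81 * 7.2
u = 70.63 kPa


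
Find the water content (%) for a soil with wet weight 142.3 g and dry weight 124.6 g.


Result: 14.21 %

Derivation:
Using w = (m_wet - m_dry) / m_dry * 100
m_wet - m_dry = 142.3 - 124.6 = 17.7 g
w = 17.7 / 124.6 * 100
w = 14.21 %


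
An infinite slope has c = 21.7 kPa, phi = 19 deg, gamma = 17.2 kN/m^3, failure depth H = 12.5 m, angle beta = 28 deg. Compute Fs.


Using Fs = c / (gamma*H*sin(beta)*cos(beta)) + tan(phi)/tan(beta)
Cohesion contribution = 21.7 / (17.2*12.5*sin(28)*cos(28))
Cohesion contribution = 0.243488
Friction contribution = tan(19)/tan(28) = 0.647586
Fs = 0.243488 + 0.647586
Fs = 0.891


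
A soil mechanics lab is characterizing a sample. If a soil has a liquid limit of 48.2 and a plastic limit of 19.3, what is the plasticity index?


Using PI = LL - PL
PI = 48.2 - 19.3
PI = 28.9


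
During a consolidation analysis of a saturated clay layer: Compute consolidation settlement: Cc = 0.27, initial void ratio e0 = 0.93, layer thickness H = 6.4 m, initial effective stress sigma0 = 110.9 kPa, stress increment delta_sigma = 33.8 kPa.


Result: 0.1034 m

Derivation:
Using Sc = Cc * H / (1 + e0) * log10((sigma0 + delta_sigma) / sigma0)
Stress ratio = (110.9 + 33.8) / 110.9 = 1.30478
log10(1.30478) = 0.115537
Cc * H / (1 + e0) = 0.27 * 6.4 / (1 + 0.93) = 0.895337
Sc = 0.895337 * 0.115537
Sc = 0.1034 m


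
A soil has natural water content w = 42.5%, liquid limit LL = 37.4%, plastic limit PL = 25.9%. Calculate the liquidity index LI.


First compute the plasticity index:
PI = LL - PL = 37.4 - 25.9 = 11.5
Then compute the liquidity index:
LI = (w - PL) / PI
LI = (42.5 - 25.9) / 11.5
LI = 1.443


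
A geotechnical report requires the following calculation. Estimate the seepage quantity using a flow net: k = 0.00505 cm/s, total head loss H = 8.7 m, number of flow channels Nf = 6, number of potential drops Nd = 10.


Convert k to m/s for unit consistency with H:
k = 0.00505 cm/s = 0.00505 / 100 m/s = 5.05e-05 m/s
Using q = k * H * Nf / Nd
Nf / Nd = 6 / 10 = 0.6
q = 5.05e-05 * 8.7 * 0.6
q = 0.0002636 m^3/s per m


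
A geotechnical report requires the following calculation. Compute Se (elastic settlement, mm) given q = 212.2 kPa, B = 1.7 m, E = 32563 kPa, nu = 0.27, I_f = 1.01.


Result: 10.373 mm

Derivation:
Using Se = q * B * (1 - nu^2) * I_f / E
1 - nu^2 = 1 - 0.27^2 = 0.9271
Se = 212.2 * 1.7 * 0.9271 * 1.01 / 32563
Se = 0.010373 m
Convert to mm: Se = 0.010373 * 1000 = 10.373 mm


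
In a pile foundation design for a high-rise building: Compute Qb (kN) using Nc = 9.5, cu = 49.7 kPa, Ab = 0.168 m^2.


Using Qb = Nc * cu * Ab
Qb = 9.5 * 49.7 * 0.168
Qb = 79.32 kN


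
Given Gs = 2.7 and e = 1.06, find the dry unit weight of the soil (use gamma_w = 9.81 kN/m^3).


Using gamma_d = Gs * gamma_w / (1 + e)
gamma_d = 2.7 * 9.81 / (1 + 1.06)
gamma_d = 2.7 * 9.81 / 2.06
gamma_d = 12.858 kN/m^3


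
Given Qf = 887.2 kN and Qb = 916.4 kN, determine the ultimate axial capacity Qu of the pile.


Using Qu = Qf + Qb
Qu = 887.2 + 916.4
Qu = 1803.6 kN


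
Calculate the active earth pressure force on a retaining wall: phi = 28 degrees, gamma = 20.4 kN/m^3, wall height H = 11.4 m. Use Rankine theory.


Compute active earth pressure coefficient:
Ka = tan^2(45 - phi/2) = tan^2(31.0) = 0.361033
Compute active force:
Pa = 0.5 * Ka * gamma * H^2
Pa = 0.5 * 0.361033 * 20.4 * 11.4^2
Pa = 478.58 kN/m


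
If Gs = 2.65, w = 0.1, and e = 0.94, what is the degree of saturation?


Result: 0.2819

Derivation:
Using S = Gs * w / e
S = 2.65 * 0.1 / 0.94
S = 0.2819


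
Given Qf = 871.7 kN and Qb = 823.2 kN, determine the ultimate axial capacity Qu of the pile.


Using Qu = Qf + Qb
Qu = 871.7 + 823.2
Qu = 1694.9 kN


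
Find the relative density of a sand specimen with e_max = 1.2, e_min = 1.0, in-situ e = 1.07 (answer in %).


Result: 65.0 %

Derivation:
Using Dr = (e_max - e) / (e_max - e_min) * 100
e_max - e = 1.2 - 1.07 = 0.13
e_max - e_min = 1.2 - 1.0 = 0.2
Dr = 0.13 / 0.2 * 100
Dr = 65.0 %


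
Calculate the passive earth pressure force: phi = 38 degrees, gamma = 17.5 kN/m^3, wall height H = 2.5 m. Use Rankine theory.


Compute passive earth pressure coefficient:
Kp = tan^2(45 + phi/2) = tan^2(64.0) = 4.203746
Compute passive force:
Pp = 0.5 * Kp * gamma * H^2
Pp = 0.5 * 4.203746 * 17.5 * 2.5^2
Pp = 229.89 kN/m


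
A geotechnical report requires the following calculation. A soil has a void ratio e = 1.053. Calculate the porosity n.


Using the relation n = e / (1 + e)
n = 1.053 / (1 + 1.053)
n = 1.053 / 2.053
n = 0.5129


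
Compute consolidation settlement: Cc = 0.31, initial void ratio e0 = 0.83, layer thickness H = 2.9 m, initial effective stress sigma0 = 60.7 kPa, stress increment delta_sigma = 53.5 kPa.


Result: 0.1348 m

Derivation:
Using Sc = Cc * H / (1 + e0) * log10((sigma0 + delta_sigma) / sigma0)
Stress ratio = (60.7 + 53.5) / 60.7 = 1.88138
log10(1.88138) = 0.274477
Cc * H / (1 + e0) = 0.31 * 2.9 / (1 + 0.83) = 0.491257
Sc = 0.491257 * 0.274477
Sc = 0.1348 m


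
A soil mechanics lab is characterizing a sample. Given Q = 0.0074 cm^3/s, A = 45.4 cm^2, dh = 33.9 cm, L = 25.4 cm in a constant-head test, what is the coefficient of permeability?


Compute hydraulic gradient:
i = dh / L = 33.9 / 25.4 = 1.33465
Then apply Darcy's law:
k = Q / (A * i)
k = 0.0074 / (45.4 * 1.33465)
k = 0.0074 / 60.5929
k = 0.000122 cm/s


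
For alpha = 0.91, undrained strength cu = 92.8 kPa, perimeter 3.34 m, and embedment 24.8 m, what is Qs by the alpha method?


Using Qs = alpha * cu * perimeter * L
Qs = 0.91 * 92.8 * 3.34 * 24.8
Qs = 6995.0 kN


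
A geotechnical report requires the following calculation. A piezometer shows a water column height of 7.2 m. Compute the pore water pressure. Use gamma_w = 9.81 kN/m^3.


Using u = gamma_w * h_w
u = 9.81 * 7.2
u = 70.63 kPa


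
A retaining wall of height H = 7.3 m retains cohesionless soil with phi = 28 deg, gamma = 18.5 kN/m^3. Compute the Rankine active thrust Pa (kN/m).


Result: 177.97 kN/m

Derivation:
Compute active earth pressure coefficient:
Ka = tan^2(45 - phi/2) = tan^2(31.0) = 0.361033
Compute active force:
Pa = 0.5 * Ka * gamma * H^2
Pa = 0.5 * 0.361033 * 18.5 * 7.3^2
Pa = 177.97 kN/m


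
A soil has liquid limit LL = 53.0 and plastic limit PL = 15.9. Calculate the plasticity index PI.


Using PI = LL - PL
PI = 53.0 - 15.9
PI = 37.1


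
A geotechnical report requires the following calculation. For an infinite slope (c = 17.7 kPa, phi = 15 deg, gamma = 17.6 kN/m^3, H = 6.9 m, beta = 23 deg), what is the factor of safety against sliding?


Result: 1.036

Derivation:
Using Fs = c / (gamma*H*sin(beta)*cos(beta)) + tan(phi)/tan(beta)
Cohesion contribution = 17.7 / (17.6*6.9*sin(23)*cos(23))
Cohesion contribution = 0.405235
Friction contribution = tan(15)/tan(23) = 0.631249
Fs = 0.405235 + 0.631249
Fs = 1.036


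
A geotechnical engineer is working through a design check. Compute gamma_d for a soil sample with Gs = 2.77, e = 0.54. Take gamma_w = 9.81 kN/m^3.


Using gamma_d = Gs * gamma_w / (1 + e)
gamma_d = 2.77 * 9.81 / (1 + 0.54)
gamma_d = 2.77 * 9.81 / 1.54
gamma_d = 17.645 kN/m^3


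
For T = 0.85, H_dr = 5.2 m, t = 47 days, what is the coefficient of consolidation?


Using cv = T * H_dr^2 / t
H_dr^2 = 5.2^2 = 27.04
cv = 0.85 * 27.04 / 47
cv = 0.48902 m^2/day


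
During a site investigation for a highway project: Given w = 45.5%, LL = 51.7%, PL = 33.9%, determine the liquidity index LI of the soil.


First compute the plasticity index:
PI = LL - PL = 51.7 - 33.9 = 17.8
Then compute the liquidity index:
LI = (w - PL) / PI
LI = (45.5 - 33.9) / 17.8
LI = 0.652


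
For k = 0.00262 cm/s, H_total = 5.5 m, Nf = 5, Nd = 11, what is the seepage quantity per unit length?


Convert k to m/s for unit consistency with H:
k = 0.00262 cm/s = 0.00262 / 100 m/s = 2.62e-05 m/s
Using q = k * H * Nf / Nd
Nf / Nd = 5 / 11 = 0.4545
q = 2.62e-05 * 5.5 * 0.4545
q = 6.55e-05 m^3/s per m


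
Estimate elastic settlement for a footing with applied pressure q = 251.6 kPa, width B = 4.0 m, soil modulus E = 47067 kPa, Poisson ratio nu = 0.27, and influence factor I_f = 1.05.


Result: 20.815 mm

Derivation:
Using Se = q * B * (1 - nu^2) * I_f / E
1 - nu^2 = 1 - 0.27^2 = 0.9271
Se = 251.6 * 4.0 * 0.9271 * 1.05 / 47067
Se = 0.020815 m
Convert to mm: Se = 0.020815 * 1000 = 20.815 mm


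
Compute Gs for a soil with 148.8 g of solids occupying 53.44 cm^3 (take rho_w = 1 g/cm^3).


Using Gs = m_s / (V_s * rho_w)
Since rho_w = 1 g/cm^3:
Gs = 148.8 / 53.44
Gs = 2.784


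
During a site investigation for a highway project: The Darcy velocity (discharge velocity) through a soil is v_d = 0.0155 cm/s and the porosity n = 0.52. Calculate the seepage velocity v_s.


Using v_s = v_d / n
v_s = 0.0155 / 0.52
v_s = 0.02981 cm/s


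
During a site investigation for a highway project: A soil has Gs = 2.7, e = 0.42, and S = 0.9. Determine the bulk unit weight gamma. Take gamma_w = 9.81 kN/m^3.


Using gamma = gamma_w * (Gs + S*e) / (1 + e)
Numerator: Gs + S*e = 2.7 + 0.9*0.42 = 3.078
Denominator: 1 + e = 1 + 0.42 = 1.42
gamma = 9.81 * 3.078 / 1.42
gamma = 21.264 kN/m^3


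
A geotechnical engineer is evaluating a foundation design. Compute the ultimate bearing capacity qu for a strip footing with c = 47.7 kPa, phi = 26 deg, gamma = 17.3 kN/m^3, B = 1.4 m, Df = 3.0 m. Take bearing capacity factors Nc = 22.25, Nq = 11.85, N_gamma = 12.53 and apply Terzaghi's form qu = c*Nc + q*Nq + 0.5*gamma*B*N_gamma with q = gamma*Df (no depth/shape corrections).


Compute qu = c*Nc + gamma*Df*Nq + 0.5*gamma*B*N_gamma
Term 1: 47.7 * 22.25 = 1061.325
Term 2: 17.3 * 3.0 * 11.85 = 615.015
Term 3: 0.5 * 17.3 * 1.4 * 12.53 = 151.7383
qu = 1061.325 + 615.015 + 151.7383
qu = 1828.08 kPa
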